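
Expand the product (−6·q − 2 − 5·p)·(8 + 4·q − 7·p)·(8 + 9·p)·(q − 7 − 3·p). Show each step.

(−6·q − 2 − 5·p)·(8 + 4·q − 7·p)·(8 + 9·p)·(q − 7 − 3·p)
= (−48·q − 24·q^2 + 42·p·q − 16 − 8·q + 14·p − 40·p − 20·p·q + 35·p^2)·(8 + 9·p)·(q − 7 − 3·p)    [distributive law]
= (−56·q − 24·q^2 + 22·p·q − 16 − 26·p + 35·p^2)·(8 + 9·p)·(q − 7 − 3·p)    [combine like terms]
= (−448·q − 504·p·q − 192·q^2 − 216·p·q^2 + 176·p·q + 198·p^2·q − 128 − 144·p − 208·p − 234·p^2 + 280·p^2 + 315·p^3)·(q − 7 − 3·p)    [distributive law]
= (−448·q − 328·p·q − 192·q^2 − 216·p·q^2 + 198·p^2·q − 128 − 352·p + 46·p^2 + 315·p^3)·(q − 7 − 3·p)    [combine like terms]
= −448·q^2 + 3136·q + 1344·p·q − 328·p·q^2 + 2296·p·q + 984·p^2·q − 192·q^3 + 1344·q^2 + 576·p·q^2 − 216·p·q^3 + 1512·p·q^2 + 648·p^2·q^2 + 198·p^2·q^2 − 1386·p^2·q − 594·p^3·q − 128·q + 896 + 384·p − 352·p·q + 2464·p + 1056·p^2 + 46·p^2·q − 322·p^2 − 138·p^3 + 315·p^3·q − 2205·p^3 − 945·p^4    [distributive law]
= 896·q^2 + 3008·q + 3288·p·q + 1760·p·q^2 − 356·p^2·q − 192·q^3 − 216·p·q^3 + 846·p^2·q^2 − 279·p^3·q + 896 + 2848·p + 734·p^2 − 2343·p^3 − 945·p^4    [combine like terms]

896·q^2 + 3008·q + 3288·p·q + 1760·p·q^2 − 356·p^2·q − 192·q^3 − 216·p·q^3 + 846·p^2·q^2 − 279·p^3·q + 896 + 2848·p + 734·p^2 − 2343·p^3 − 945·p^4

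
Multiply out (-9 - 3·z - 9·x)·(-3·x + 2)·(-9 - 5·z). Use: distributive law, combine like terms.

-81·x - 126·x·z + 162 + 144·z - 45·x·z² + 30·z² - 243·x² - 135·x²·z

(-9 - 3·z - 9·x)·(-3·x + 2)·(-9 - 5·z)
= (27·x - 18 + 9·x·z - 6·z + 27·x² - 18·x)·(-9 - 5·z)    [distributive law]
= (9·x - 18 + 9·x·z - 6·z + 27·x²)·(-9 - 5·z)    [combine like terms]
= -81·x - 45·x·z + 162 + 90·z - 81·x·z - 45·x·z² + 54·z + 30·z² - 243·x² - 135·x²·z    [distributive law]
= -81·x - 126·x·z + 162 + 144·z - 45·x·z² + 30·z² - 243·x² - 135·x²·z    [combine like terms]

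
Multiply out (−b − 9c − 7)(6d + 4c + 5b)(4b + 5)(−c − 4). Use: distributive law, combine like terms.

24b²cd + 96b²d + 1062bcd + 792bd + 196b²c² + 949b²c + 933bc² + 1603bc + 20b³c + 80b³ + 660b² + 216bc²d + 270c²d + 1290cd + 144bc³ + 180c³ + 860c² + 840d + 560c + 700b

(−b − 9c − 7)(6d + 4c + 5b)(4b + 5)(−c − 4)
= (−6bd − 4bc − 5b² − 54cd − 36c² − 45bc − 42d − 28c − 35b)(4b + 5)(−c − 4)    [distributive law]
= (−6bd − 49bc − 5b² − 54cd − 36c² − 42d − 28c − 35b)(4b + 5)(−c − 4)    [combine like terms]
= (−24b²d − 30bd − 196b²c − 245bc − 20b³ − 25b² − 216bcd − 270cd − 144bc² − 180c² − 168bd − 210d − 112bc − 140c − 140b² − 175b)(−c − 4)    [distributive law]
= (−24b²d − 198bd − 196b²c − 357bc − 20b³ − 165b² − 216bcd − 270cd − 144bc² − 180c² − 210d − 140c − 175b)(−c − 4)    [combine like terms]
= 24b²cd + 96b²d + 198bcd + 792bd + 196b²c² + 784b²c + 357bc² + 1428bc + 20b³c + 80b³ + 165b²c + 660b² + 216bc²d + 864bcd + 270c²d + 1080cd + 144bc³ + 576bc² + 180c³ + 720c² + 210cd + 840d + 140c² + 560c + 175bc + 700b    [distributive law]
= 24b²cd + 96b²d + 1062bcd + 792bd + 196b²c² + 949b²c + 933bc² + 1603bc + 20b³c + 80b³ + 660b² + 216bc²d + 270c²d + 1290cd + 144bc³ + 180c³ + 860c² + 840d + 560c + 700b    [combine like terms]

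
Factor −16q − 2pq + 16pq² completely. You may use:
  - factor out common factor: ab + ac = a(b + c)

−16q − 2pq + 16pq²
= 2(−8q − pq + 8pq²)    [factor out 2]
= 2q(−8 − p + 8pq)    [factor out q]

2q(−8 − p + 8pq)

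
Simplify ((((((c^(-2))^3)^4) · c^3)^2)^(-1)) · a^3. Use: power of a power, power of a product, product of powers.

((((((c^(-2))^3)^4) · c^3)^2)^(-1)) · a^3
= (((((c^(-2))^3)^4) · c^3)^(-2)) · a^3    [power of a power]
= (((((c^(-2))^3)^4)^(-2)) · ((c^3)^(-2))) · a^3    [power of a product]
= ((((c^(-2))^3)^(-8)) · ((c^3)^(-2))) · a^3    [power of a power]
= (((c^(-2))^(-24)) · ((c^3)^(-2))) · a^3    [power of a power]
= (c^48 · ((c^3)^(-2))) · a^3    [power of a power]
= (c^48 · c^(-6)) · a^3    [power of a power]
= c^42 · a^3    [product of powers]
= a^3c^42    [rearrange]

a^3c^42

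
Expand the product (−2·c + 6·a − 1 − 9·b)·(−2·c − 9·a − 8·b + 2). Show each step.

4·c^2 + 6·a·c + 34·b·c − 2·c − 54·a^2 + 33·a·b + 21·a − 10·b − 2 + 72·b^2

(−2·c + 6·a − 1 − 9·b)·(−2·c − 9·a − 8·b + 2)
= 4·c^2 + 18·a·c + 16·b·c − 4·c − 12·a·c − 54·a^2 − 48·a·b + 12·a + 2·c + 9·a + 8·b − 2 + 18·b·c + 81·a·b + 72·b^2 − 18·b    [distributive law]
= 4·c^2 + 6·a·c + 34·b·c − 2·c − 54·a^2 + 33·a·b + 21·a − 10·b − 2 + 72·b^2    [combine like terms]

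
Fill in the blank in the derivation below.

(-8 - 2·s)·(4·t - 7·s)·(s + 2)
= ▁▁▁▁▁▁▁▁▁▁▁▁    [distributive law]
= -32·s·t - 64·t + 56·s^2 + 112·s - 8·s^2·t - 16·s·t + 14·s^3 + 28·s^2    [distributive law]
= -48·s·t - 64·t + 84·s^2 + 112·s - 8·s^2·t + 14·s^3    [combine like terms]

Applying distributive law to the line above:

(-32·t + 56·s - 8·s·t + 14·s^2)·(s + 2)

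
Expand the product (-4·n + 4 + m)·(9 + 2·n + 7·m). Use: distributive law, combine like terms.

(-4·n + 4 + m)·(9 + 2·n + 7·m)
= -36·n - 8·n^2 - 28·m·n + 36 + 8·n + 28·m + 9·m + 2·m·n + 7·m^2    [distributive law]
= -28·n - 8·n^2 - 26·m·n + 36 + 37·m + 7·m^2    [combine like terms]

-28·n - 8·n^2 - 26·m·n + 36 + 37·m + 7·m^2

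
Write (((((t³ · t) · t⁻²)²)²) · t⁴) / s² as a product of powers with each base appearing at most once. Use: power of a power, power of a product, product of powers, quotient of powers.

s⁻²·t¹²

(((((t³ · t) · t⁻²)²)²) · t⁴) / s²
= ((((t³ · t) · t⁻²)⁴) · t⁴) / s²    [power of a power]
= ((((t³ · t)⁴) · ((t⁻²)⁴)) · t⁴) / s²    [power of a product]
= (((((t³)⁴) · (t⁴)) · ((t⁻²)⁴)) · t⁴) / s²    [power of a product]
= (((t¹² · (t⁴)) · ((t⁻²)⁴)) · t⁴) / s²    [power of a power]
= ((t¹⁶ · ((t⁻²)⁴)) · t⁴) / s²    [product of powers]
= ((t¹⁶ · t⁻⁸) · t⁴) / s²    [power of a power]
= (t⁸ · t⁴) / s²    [product of powers]
= t¹² / s²    [product of powers]
= s⁻²·t¹²    [quotient of powers]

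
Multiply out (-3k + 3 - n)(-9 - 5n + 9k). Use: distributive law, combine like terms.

(-3k + 3 - n)(-9 - 5n + 9k)
= 27k + 15kn - 27k^2 - 27 - 15n + 27k + 9n + 5n^2 - 9kn    [distributive law]
= 54k + 6kn - 27k^2 - 27 - 6n + 5n^2    [combine like terms]

54k + 6kn - 27k^2 - 27 - 6n + 5n^2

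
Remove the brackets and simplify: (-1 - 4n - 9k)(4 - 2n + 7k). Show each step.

(-1 - 4n - 9k)(4 - 2n + 7k)
= -4 + 2n - 7k - 16n + 8n² - 28kn - 36k + 18kn - 63k²    [distributive law]
= -4 - 14n - 43k + 8n² - 10kn - 63k²    [combine like terms]

-4 - 14n - 43k + 8n² - 10kn - 63k²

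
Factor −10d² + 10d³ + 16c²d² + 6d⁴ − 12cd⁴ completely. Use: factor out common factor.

−10d² + 10d³ + 16c²d² + 6d⁴ − 12cd⁴
= 2(−5d² + 5d³ + 8c²d² + 3d⁴ − 6cd⁴)    [factor out 2]
= 2d²(−5 + 5d + 8c² + 3d² − 6cd²)    [factor out d²]

2d²(−5 + 5d + 8c² + 3d² − 6cd²)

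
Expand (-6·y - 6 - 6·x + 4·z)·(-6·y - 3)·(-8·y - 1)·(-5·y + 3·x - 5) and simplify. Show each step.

(-6·y - 6 - 6·x + 4·z)·(-6·y - 3)·(-8·y - 1)·(-5·y + 3·x - 5)
= (36·y^2 + 18·y + 36·y + 18 + 36·x·y + 18·x - 24·y·z - 12·z)·(-8·y - 1)·(-5·y + 3·x - 5)    [distributive law]
= (36·y^2 + 54·y + 18 + 36·x·y + 18·x - 24·y·z - 12·z)·(-8·y - 1)·(-5·y + 3·x - 5)    [combine like terms]
= (-288·y^3 - 36·y^2 - 432·y^2 - 54·y - 144·y - 18 - 288·x·y^2 - 36·x·y - 144·x·y - 18·x + 192·y^2·z + 24·y·z + 96·y·z + 12·z)·(-5·y + 3·x - 5)    [distributive law]
= (-288·y^3 - 468·y^2 - 198·y - 18 - 288·x·y^2 - 180·x·y - 18·x + 192·y^2·z + 120·y·z + 12·z)·(-5·y + 3·x - 5)    [combine like terms]
= 1440·y^4 - 864·x·y^3 + 1440·y^3 + 2340·y^3 - 1404·x·y^2 + 2340·y^2 + 990·y^2 - 594·x·y + 990·y + 90·y - 54·x + 90 + 1440·x·y^3 - 864·x^2·y^2 + 1440·x·y^2 + 900·x·y^2 - 540·x^2·y + 900·x·y + 90·x·y - 54·x^2 + 90·x - 960·y^3·z + 576·x·y^2·z - 960·y^2·z - 600·y^2·z + 360·x·y·z - 600·y·z - 60·y·z + 36·x·z - 60·z    [distributive law]
= 1440·y^4 + 576·x·y^3 + 3780·y^3 + 936·x·y^2 + 3330·y^2 + 396·x·y + 1080·y + 36·x + 90 - 864·x^2·y^2 - 540·x^2·y - 54·x^2 - 960·y^3·z + 576·x·y^2·z - 1560·y^2·z + 360·x·y·z - 660·y·z + 36·x·z - 60·z    [combine like terms]

1440·y^4 + 576·x·y^3 + 3780·y^3 + 936·x·y^2 + 3330·y^2 + 396·x·y + 1080·y + 36·x + 90 - 864·x^2·y^2 - 540·x^2·y - 54·x^2 - 960·y^3·z + 576·x·y^2·z - 1560·y^2·z + 360·x·y·z - 660·y·z + 36·x·z - 60·z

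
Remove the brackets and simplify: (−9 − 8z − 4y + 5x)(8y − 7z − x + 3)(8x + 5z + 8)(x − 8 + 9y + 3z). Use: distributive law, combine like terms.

(−9 − 8z − 4y + 5x)(8y − 7z − x + 3)(8x + 5z + 8)(x − 8 + 9y + 3z)
= (−72y + 63z + 9x − 27 − 64yz + 56z^2 + 8xz − 24z − 32y^2 + 28yz + 4xy − 12y + 40xy − 35xz − 5x^2 + 15x)(8x + 5z + 8)(x − 8 + 9y + 3z)    [distributive law]
= (−84y + 39z + 24x − 27 − 36yz + 56z^2 − 27xz − 32y^2 + 44xy − 5x^2)(8x + 5z + 8)(x − 8 + 9y + 3z)    [combine like terms]
= (−672xy − 420yz − 672y + 312xz + 195z^2 + 312z + 192x^2 + 120xz + 192x − 216x − 135z − 216 − 288xyz − 180yz^2 − 288yz + 448xz^2 + 280z^3 + 448z^2 − 216x^2z − 135xz^2 − 216xz − 256xy^2 − 160y^2z − 256y^2 + 352x^2y + 220xyz + 352xy − 40x^3 − 25x^2z − 40x^2)(x − 8 + 9y + 3z)    [distributive law]
= (−320xy − 708yz − 672y + 216xz + 643z^2 + 177z + 152x^2 − 24x − 216 − 68xyz − 180yz^2 + 313xz^2 + 280z^3 − 241x^2z − 256xy^2 − 160y^2z − 256y^2 + 352x^2y − 40x^3)(x − 8 + 9y + 3z)    [combine like terms]
= −320x^2y + 2560xy − 2880xy^2 − 960xyz − 708xyz + 5664yz − 6372y^2z − 2124yz^2 − 672xy + 5376y − 6048y^2 − 2016yz + 216x^2z − 1728xz + 1944xyz + 648xz^2 + 643xz^2 − 5144z^2 + 5787yz^2 + 1929z^3 + 177xz − 1416z + 1593yz + 531z^2 + 152x^3 − 1216x^2 + 1368x^2y + 456x^2z − 24x^2 + 192x − 216xy − 72xz − 216x + 1728 − 1944y − 648z − 68x^2yz + 544xyz − 612xy^2z − 204xyz^2 − 180xyz^2 + 1440yz^2 − 1620y^2z^2 − 540yz^3 + 313x^2z^2 − 2504xz^2 + 2817xyz^2 + 939xz^3 + 280xz^3 − 2240z^3 + 2520yz^3 + 840z^4 − 241x^3z + 1928x^2z − 2169x^2yz − 723x^2z^2 − 256x^2y^2 + 2048xy^2 − 2304xy^3 − 768xy^2z − 160xy^2z + 1280y^2z − 1440y^3z − 480y^2z^2 − 256xy^2 + 2048y^2 − 2304y^3 − 768y^2z + 352x^3y − 2816x^2y + 3168x^2y^2 + 1056x^2yz − 40x^4 + 320x^3 − 360x^3y − 120x^3z    [distributive law]
= −1768x^2y + 1672xy − 1088xy^2 + 820xyz + 5241yz − 5860y^2z + 5103yz^2 + 3432y − 4000y^2 + 2600x^2z − 1623xz − 1213xz^2 − 4613z^2 − 311z^3 − 2064z + 472x^3 − 1240x^2 − 24x + 1728 − 1181x^2yz − 1540xy^2z + 2433xyz^2 − 2100y^2z^2 + 1980yz^3 − 410x^2z^2 + 1219xz^3 + 840z^4 − 361x^3z + 2912x^2y^2 − 2304xy^3 − 1440y^3z − 2304y^3 − 8x^3y − 40x^4    [combine like terms]

−1768x^2y + 1672xy − 1088xy^2 + 820xyz + 5241yz − 5860y^2z + 5103yz^2 + 3432y − 4000y^2 + 2600x^2z − 1623xz − 1213xz^2 − 4613z^2 − 311z^3 − 2064z + 472x^3 − 1240x^2 − 24x + 1728 − 1181x^2yz − 1540xy^2z + 2433xyz^2 − 2100y^2z^2 + 1980yz^3 − 410x^2z^2 + 1219xz^3 + 840z^4 − 361x^3z + 2912x^2y^2 − 2304xy^3 − 1440y^3z − 2304y^3 − 8x^3y − 40x^4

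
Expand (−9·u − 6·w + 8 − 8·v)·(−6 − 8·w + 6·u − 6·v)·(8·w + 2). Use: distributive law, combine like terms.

(−9·u − 6·w + 8 − 8·v)·(−6 − 8·w + 6·u − 6·v)·(8·w + 2)
= (54·u + 72·u·w − 54·u^2 + 54·u·v + 36·w + 48·w^2 − 36·u·w + 36·v·w − 48 − 64·w + 48·u − 48·v + 48·v + 64·v·w − 48·u·v + 48·v^2)·(8·w + 2)    [distributive law]
= (102·u + 36·u·w − 54·u^2 + 6·u·v − 28·w + 48·w^2 + 100·v·w − 48 + 48·v^2)·(8·w + 2)    [combine like terms]
= 816·u·w + 204·u + 288·u·w^2 + 72·u·w − 432·u^2·w − 108·u^2 + 48·u·v·w + 12·u·v − 224·w^2 − 56·w + 384·w^3 + 96·w^2 + 800·v·w^2 + 200·v·w − 384·w − 96 + 384·v^2·w + 96·v^2    [distributive law]
= 888·u·w + 204·u + 288·u·w^2 − 432·u^2·w − 108·u^2 + 48·u·v·w + 12·u·v − 128·w^2 − 440·w + 384·w^3 + 800·v·w^2 + 200·v·w − 96 + 384·v^2·w + 96·v^2    [combine like terms]

888·u·w + 204·u + 288·u·w^2 − 432·u^2·w − 108·u^2 + 48·u·v·w + 12·u·v − 128·w^2 − 440·w + 384·w^3 + 800·v·w^2 + 200·v·w − 96 + 384·v^2·w + 96·v^2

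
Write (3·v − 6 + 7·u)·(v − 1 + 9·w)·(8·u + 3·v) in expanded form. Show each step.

45·u·v^2 + 9·v^3 − 93·u·v − 27·v^2 + 405·u·v·w + 81·v^2·w + 48·u + 18·v − 432·u·w − 162·v·w + 56·u^2·v − 56·u^2 + 504·u^2·w

(3·v − 6 + 7·u)·(v − 1 + 9·w)·(8·u + 3·v)
= (3·v^2 − 3·v + 27·v·w − 6·v + 6 − 54·w + 7·u·v − 7·u + 63·u·w)·(8·u + 3·v)    [distributive law]
= (3·v^2 − 9·v + 27·v·w + 6 − 54·w + 7·u·v − 7·u + 63·u·w)·(8·u + 3·v)    [combine like terms]
= 24·u·v^2 + 9·v^3 − 72·u·v − 27·v^2 + 216·u·v·w + 81·v^2·w + 48·u + 18·v − 432·u·w − 162·v·w + 56·u^2·v + 21·u·v^2 − 56·u^2 − 21·u·v + 504·u^2·w + 189·u·v·w    [distributive law]
= 45·u·v^2 + 9·v^3 − 93·u·v − 27·v^2 + 405·u·v·w + 81·v^2·w + 48·u + 18·v − 432·u·w − 162·v·w + 56·u^2·v − 56·u^2 + 504·u^2·w    [combine like terms]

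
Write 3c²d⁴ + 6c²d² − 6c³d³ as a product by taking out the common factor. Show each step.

3c²d⁴ + 6c²d² − 6c³d³
= 3(c²d⁴ + 2c²d² − 2c³d³)    [factor out 3]
= 3c²d²(d² + 2 − 2cd)    [factor out c²d²]

3c²d²(d² + 2 − 2cd)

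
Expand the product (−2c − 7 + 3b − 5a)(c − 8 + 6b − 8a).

(−2c − 7 + 3b − 5a)(c − 8 + 6b − 8a)
= −2c^2 + 16c − 12bc + 16ac − 7c + 56 − 42b + 56a + 3bc − 24b + 18b^2 − 24ab − 5ac + 40a − 30ab + 40a^2    [distributive law]
= −2c^2 + 9c − 9bc + 11ac + 56 − 66b + 96a + 18b^2 − 54ab + 40a^2    [combine like terms]

−2c^2 + 9c − 9bc + 11ac + 56 − 66b + 96a + 18b^2 − 54ab + 40a^2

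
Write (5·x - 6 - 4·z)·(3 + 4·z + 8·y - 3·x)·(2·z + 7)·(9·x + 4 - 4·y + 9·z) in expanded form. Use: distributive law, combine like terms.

(5·x - 6 - 4·z)·(3 + 4·z + 8·y - 3·x)·(2·z + 7)·(9·x + 4 - 4·y + 9·z)
= (15·x + 20·x·z + 40·x·y - 15·x^2 - 18 - 24·z - 48·y + 18·x - 12·z - 16·z^2 - 32·y·z + 12·x·z)·(2·z + 7)·(9·x + 4 - 4·y + 9·z)    [distributive law]
= (33·x + 32·x·z + 40·x·y - 15·x^2 - 18 - 36·z - 48·y - 16·z^2 - 32·y·z)·(2·z + 7)·(9·x + 4 - 4·y + 9·z)    [combine like terms]
= (66·x·z + 231·x + 64·x·z^2 + 224·x·z + 80·x·y·z + 280·x·y - 30·x^2·z - 105·x^2 - 36·z - 126 - 72·z^2 - 252·z - 96·y·z - 336·y - 32·z^3 - 112·z^2 - 64·y·z^2 - 224·y·z)·(9·x + 4 - 4·y + 9·z)    [distributive law]
= (290·x·z + 231·x + 64·x·z^2 + 80·x·y·z + 280·x·y - 30·x^2·z - 105·x^2 - 288·z - 126 - 184·z^2 - 320·y·z - 336·y - 32·z^3 - 64·y·z^2)·(9·x + 4 - 4·y + 9·z)    [combine like terms]
= 2610·x^2·z + 1160·x·z - 1160·x·y·z + 2610·x·z^2 + 2079·x^2 + 924·x - 924·x·y + 2079·x·z + 576·x^2·z^2 + 256·x·z^2 - 256·x·y·z^2 + 576·x·z^3 + 720·x^2·y·z + 320·x·y·z - 320·x·y^2·z + 720·x·y·z^2 + 2520·x^2·y + 1120·x·y - 1120·x·y^2 + 2520·x·y·z - 270·x^3·z - 120·x^2·z + 120·x^2·y·z - 270·x^2·z^2 - 945·x^3 - 420·x^2 + 420·x^2·y - 945·x^2·z - 2592·x·z - 1152·z + 1152·y·z - 2592·z^2 - 1134·x - 504 + 504·y - 1134·z - 1656·x·z^2 - 736·z^2 + 736·y·z^2 - 1656·z^3 - 2880·x·y·z - 1280·y·z + 1280·y^2·z - 2880·y·z^2 - 3024·x·y - 1344·y + 1344·y^2 - 3024·y·z - 288·x·z^3 - 128·z^3 + 128·y·z^3 - 288·z^4 - 576·x·y·z^2 - 256·y·z^2 + 256·y^2·z^2 - 576·y·z^3    [distributive law]
= 1545·x^2·z + 647·x·z - 1200·x·y·z + 1210·x·z^2 + 1659·x^2 - 210·x - 2828·x·y + 306·x^2·z^2 - 112·x·y·z^2 + 288·x·z^3 + 840·x^2·y·z - 320·x·y^2·z + 2940·x^2·y - 1120·x·y^2 - 270·x^3·z - 945·x^3 - 2286·z - 3152·y·z - 3328·z^2 - 504 - 840·y - 2400·y·z^2 - 1784·z^3 + 1280·y^2·z + 1344·y^2 - 448·y·z^3 - 288·z^4 + 256·y^2·z^2    [combine like terms]

1545·x^2·z + 647·x·z - 1200·x·y·z + 1210·x·z^2 + 1659·x^2 - 210·x - 2828·x·y + 306·x^2·z^2 - 112·x·y·z^2 + 288·x·z^3 + 840·x^2·y·z - 320·x·y^2·z + 2940·x^2·y - 1120·x·y^2 - 270·x^3·z - 945·x^3 - 2286·z - 3152·y·z - 3328·z^2 - 504 - 840·y - 2400·y·z^2 - 1784·z^3 + 1280·y^2·z + 1344·y^2 - 448·y·z^3 - 288·z^4 + 256·y^2·z^2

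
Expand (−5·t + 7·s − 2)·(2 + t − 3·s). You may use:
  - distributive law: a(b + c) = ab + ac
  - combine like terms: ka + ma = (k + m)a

(−5·t + 7·s − 2)·(2 + t − 3·s)
= −10·t − 5·t^2 + 15·s·t + 14·s + 7·s·t − 21·s^2 − 4 − 2·t + 6·s    [distributive law]
= −12·t − 5·t^2 + 22·s·t + 20·s − 21·s^2 − 4    [combine like terms]

−12·t − 5·t^2 + 22·s·t + 20·s − 21·s^2 − 4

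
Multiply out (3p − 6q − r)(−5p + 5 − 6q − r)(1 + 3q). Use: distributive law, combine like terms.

(3p − 6q − r)(−5p + 5 − 6q − r)(1 + 3q)
= (−15p² + 15p − 18pq − 3pr + 30pq − 30q + 36q² + 6qr + 5pr − 5r + 6qr + r²)(1 + 3q)    [distributive law]
= (−15p² + 15p + 12pq + 2pr − 30q + 36q² + 12qr − 5r + r²)(1 + 3q)    [combine like terms]
= −15p² − 45p²q + 15p + 45pq + 12pq + 36pq² + 2pr + 6pqr − 30q − 90q² + 36q² + 108q³ + 12qr + 36q²r − 5r − 15qr + r² + 3qr²    [distributive law]
= −15p² − 45p²q + 15p + 57pq + 36pq² + 2pr + 6pqr − 30q − 54q² + 108q³ − 3qr + 36q²r − 5r + r² + 3qr²    [combine like terms]

−15p² − 45p²q + 15p + 57pq + 36pq² + 2pr + 6pqr − 30q − 54q² + 108q³ − 3qr + 36q²r − 5r + r² + 3qr²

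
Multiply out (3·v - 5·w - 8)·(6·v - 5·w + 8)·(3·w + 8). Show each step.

(3·v - 5·w - 8)·(6·v - 5·w + 8)·(3·w + 8)
= (18·v² - 15·v·w + 24·v - 30·v·w + 25·w² - 40·w - 48·v + 40·w - 64)·(3·w + 8)    [distributive law]
= (18·v² - 45·v·w - 24·v + 25·w² - 64)·(3·w + 8)    [combine like terms]
= 54·v²·w + 144·v² - 135·v·w² - 360·v·w - 72·v·w - 192·v + 75·w³ + 200·w² - 192·w - 512    [distributive law]
= 54·v²·w + 144·v² - 135·v·w² - 432·v·w - 192·v + 75·w³ + 200·w² - 192·w - 512    [combine like terms]

54·v²·w + 144·v² - 135·v·w² - 432·v·w - 192·v + 75·w³ + 200·w² - 192·w - 512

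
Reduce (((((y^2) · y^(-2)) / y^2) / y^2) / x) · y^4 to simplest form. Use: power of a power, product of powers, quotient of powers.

x^(-1)

(((((y^2) · y^(-2)) / y^2) / y^2) / x) · y^4
= (((y^0 / y^2) / y^2) / x) · y^4    [product of powers]
= ((y^(-2) / y^2) / x) · y^4    [quotient of powers]
= (y^(-4) / x) · y^4    [quotient of powers]
= x^(-1)    [quotient of powers; product of powers]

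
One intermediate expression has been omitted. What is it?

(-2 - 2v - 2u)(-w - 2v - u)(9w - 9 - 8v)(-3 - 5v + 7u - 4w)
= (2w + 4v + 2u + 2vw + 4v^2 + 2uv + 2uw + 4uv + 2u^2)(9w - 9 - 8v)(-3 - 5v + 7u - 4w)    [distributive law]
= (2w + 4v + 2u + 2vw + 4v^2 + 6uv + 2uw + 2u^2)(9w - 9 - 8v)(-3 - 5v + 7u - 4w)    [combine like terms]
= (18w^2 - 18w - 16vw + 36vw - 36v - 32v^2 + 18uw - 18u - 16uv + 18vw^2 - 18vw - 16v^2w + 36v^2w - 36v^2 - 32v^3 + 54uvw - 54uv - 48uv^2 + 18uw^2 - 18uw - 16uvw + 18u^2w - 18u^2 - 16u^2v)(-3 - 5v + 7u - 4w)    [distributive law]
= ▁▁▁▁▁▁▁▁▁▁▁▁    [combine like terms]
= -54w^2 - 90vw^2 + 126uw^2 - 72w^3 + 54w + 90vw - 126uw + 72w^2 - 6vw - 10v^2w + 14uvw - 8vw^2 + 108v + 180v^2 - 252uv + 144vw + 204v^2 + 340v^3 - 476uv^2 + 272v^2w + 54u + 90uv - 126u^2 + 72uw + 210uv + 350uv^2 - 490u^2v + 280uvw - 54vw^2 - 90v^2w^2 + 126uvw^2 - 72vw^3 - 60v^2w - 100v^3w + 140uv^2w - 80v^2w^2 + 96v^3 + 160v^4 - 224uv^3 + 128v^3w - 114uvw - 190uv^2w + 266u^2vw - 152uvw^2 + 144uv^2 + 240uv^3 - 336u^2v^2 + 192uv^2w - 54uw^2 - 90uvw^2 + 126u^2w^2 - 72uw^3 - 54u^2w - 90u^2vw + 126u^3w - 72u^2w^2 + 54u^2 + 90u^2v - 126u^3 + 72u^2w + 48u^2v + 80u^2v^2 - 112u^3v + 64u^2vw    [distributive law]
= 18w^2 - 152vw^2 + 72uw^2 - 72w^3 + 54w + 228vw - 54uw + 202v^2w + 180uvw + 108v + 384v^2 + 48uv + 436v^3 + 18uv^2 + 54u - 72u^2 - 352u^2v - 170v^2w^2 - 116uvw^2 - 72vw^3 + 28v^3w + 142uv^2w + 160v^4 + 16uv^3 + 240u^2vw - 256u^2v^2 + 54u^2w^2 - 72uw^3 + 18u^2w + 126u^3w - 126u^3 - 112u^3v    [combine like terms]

After combine like terms, the bracketed line is:

(18w^2 - 18w + 2vw - 36v - 68v^2 - 18u - 70uv + 18vw^2 + 20v^2w - 32v^3 + 38uvw - 48uv^2 + 18uw^2 + 18u^2w - 18u^2 - 16u^2v)(-3 - 5v + 7u - 4w)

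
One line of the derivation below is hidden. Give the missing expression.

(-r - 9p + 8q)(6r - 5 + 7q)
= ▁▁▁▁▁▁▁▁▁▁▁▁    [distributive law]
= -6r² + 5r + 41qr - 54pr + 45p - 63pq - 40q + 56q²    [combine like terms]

By distributive law:

-6r² + 5r - 7qr - 54pr + 45p - 63pq + 48qr - 40q + 56q²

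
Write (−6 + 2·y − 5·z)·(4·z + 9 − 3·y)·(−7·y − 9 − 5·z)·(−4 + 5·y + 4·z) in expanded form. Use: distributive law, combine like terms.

(−6 + 2·y − 5·z)·(4·z + 9 − 3·y)·(−7·y − 9 − 5·z)·(−4 + 5·y + 4·z)
= (−24·z − 54 + 18·y + 8·y·z + 18·y − 6·y^2 − 20·z^2 − 45·z + 15·y·z)·(−7·y − 9 − 5·z)·(−4 + 5·y + 4·z)    [distributive law]
= (−69·z − 54 + 36·y + 23·y·z − 6·y^2 − 20·z^2)·(−7·y − 9 − 5·z)·(−4 + 5·y + 4·z)    [combine like terms]
= (483·y·z + 621·z + 345·z^2 + 378·y + 486 + 270·z − 252·y^2 − 324·y − 180·y·z − 161·y^2·z − 207·y·z − 115·y·z^2 + 42·y^3 + 54·y^2 + 30·y^2·z + 140·y·z^2 + 180·z^2 + 100·z^3)·(−4 + 5·y + 4·z)    [distributive law]
= (96·y·z + 891·z + 525·z^2 + 54·y + 486 − 198·y^2 − 131·y^2·z + 25·y·z^2 + 42·y^3 + 100·z^3)·(−4 + 5·y + 4·z)    [combine like terms]
= −384·y·z + 480·y^2·z + 384·y·z^2 − 3564·z + 4455·y·z + 3564·z^2 − 2100·z^2 + 2625·y·z^2 + 2100·z^3 − 216·y + 270·y^2 + 216·y·z − 1944 + 2430·y + 1944·z + 792·y^2 − 990·y^3 − 792·y^2·z + 524·y^2·z − 655·y^3·z − 524·y^2·z^2 − 100·y·z^2 + 125·y^2·z^2 + 100·y·z^3 − 168·y^3 + 210·y^4 + 168·y^3·z − 400·z^3 + 500·y·z^3 + 400·z^4    [distributive law]
= 4287·y·z + 212·y^2·z + 2909·y·z^2 − 1620·z + 1464·z^2 + 1700·z^3 + 2214·y + 1062·y^2 − 1944 − 1158·y^3 − 487·y^3·z − 399·y^2·z^2 + 600·y·z^3 + 210·y^4 + 400·z^4    [combine like terms]

4287·y·z + 212·y^2·z + 2909·y·z^2 − 1620·z + 1464·z^2 + 1700·z^3 + 2214·y + 1062·y^2 − 1944 − 1158·y^3 − 487·y^3·z − 399·y^2·z^2 + 600·y·z^3 + 210·y^4 + 400·z^4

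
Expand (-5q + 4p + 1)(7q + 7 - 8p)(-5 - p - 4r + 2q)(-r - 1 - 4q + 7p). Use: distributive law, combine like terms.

(-5q + 4p + 1)(7q + 7 - 8p)(-5 - p - 4r + 2q)(-r - 1 - 4q + 7p)
= (-35q² - 35q + 40pq + 28pq + 28p - 32p² + 7q + 7 - 8p)(-5 - p - 4r + 2q)(-r - 1 - 4q + 7p)    [distributive law]
= (-35q² - 28q + 68pq + 20p - 32p² + 7)(-5 - p - 4r + 2q)(-r - 1 - 4q + 7p)    [combine like terms]
= (175q² + 35pq² + 140q²r - 70q³ + 140q + 28pq + 112qr - 56q² - 340pq - 68p²q - 272pqr + 136pq² - 100p - 20p² - 80pr + 40pq + 160p² + 32p³ + 128p²r - 64p²q - 35 - 7p - 28r + 14q)(-r - 1 - 4q + 7p)    [distributive law]
= (119q² + 171pq² + 140q²r - 70q³ + 154q - 272pq + 112qr - 132p²q - 272pqr - 107p + 140p² - 80pr + 32p³ + 128p²r - 35 - 28r)(-r - 1 - 4q + 7p)    [combine like terms]
= -119q²r - 119q² - 476q³ + 833pq² - 171pq²r - 171pq² - 684pq³ + 1197p²q² - 140q²r² - 140q²r - 560q³r + 980pq²r + 70q³r + 70q³ + 280q⁴ - 490pq³ - 154qr - 154q - 616q² + 1078pq + 272pqr + 272pq + 1088pq² - 1904p²q - 112qr² - 112qr - 448q²r + 784pqr + 132p²qr + 132p²q + 528p²q² - 924p³q + 272pqr² + 272pqr + 1088pq²r - 1904p²qr + 107pr + 107p + 428pq - 749p² - 140p²r - 140p² - 560p²q + 980p³ + 80pr² + 80pr + 320pqr - 560p²r - 32p³r - 32p³ - 128p³q + 224p⁴ - 128p²r² - 128p²r - 512p²qr + 896p³r + 35r + 35 + 140q - 245p + 28r² + 28r + 112qr - 196pr    [distributive law]
= -707q²r - 735q² - 406q³ + 1750pq² + 1897pq²r - 1174pq³ + 1725p²q² - 140q²r² - 490q³r + 280q⁴ - 154qr - 14q + 1778pq + 1648pqr - 2332p²q - 112qr² - 2284p²qr - 1052p³q + 272pqr² - 9pr - 138p - 889p² - 828p²r + 948p³ + 80pr² + 864p³r + 224p⁴ - 128p²r² + 63r + 35 + 28r²    [combine like terms]

-707q²r - 735q² - 406q³ + 1750pq² + 1897pq²r - 1174pq³ + 1725p²q² - 140q²r² - 490q³r + 280q⁴ - 154qr - 14q + 1778pq + 1648pqr - 2332p²q - 112qr² - 2284p²qr - 1052p³q + 272pqr² - 9pr - 138p - 889p² - 828p²r + 948p³ + 80pr² + 864p³r + 224p⁴ - 128p²r² + 63r + 35 + 28r²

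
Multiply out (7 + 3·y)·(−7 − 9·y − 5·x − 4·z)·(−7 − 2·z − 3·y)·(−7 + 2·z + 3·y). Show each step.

−2401 − 1372·z − 4116·y + 196·z^2 − 882·y^2 + 672·y·z^2 + 1260·y^2·z + 756·y^3 − 1715·x − 735·x·y + 140·x·z^2 + 420·x·y·z + 315·x·y^2 + 112·z^3 + 252·y^2·z^2 + 432·y^3·z + 243·y^4 + 60·x·y·z^2 + 180·x·y^2·z + 135·x·y^3 + 48·y·z^3

(7 + 3·y)·(−7 − 9·y − 5·x − 4·z)·(−7 − 2·z − 3·y)·(−7 + 2·z + 3·y)
= (−49 − 63·y − 35·x − 28·z − 21·y − 27·y^2 − 15·x·y − 12·y·z)·(−7 − 2·z − 3·y)·(−7 + 2·z + 3·y)    [distributive law]
= (−49 − 84·y − 35·x − 28·z − 27·y^2 − 15·x·y − 12·y·z)·(−7 − 2·z − 3·y)·(−7 + 2·z + 3·y)    [combine like terms]
= (343 + 98·z + 147·y + 588·y + 168·y·z + 252·y^2 + 245·x + 70·x·z + 105·x·y + 196·z + 56·z^2 + 84·y·z + 189·y^2 + 54·y^2·z + 81·y^3 + 105·x·y + 30·x·y·z + 45·x·y^2 + 84·y·z + 24·y·z^2 + 36·y^2·z)·(−7 + 2·z + 3·y)    [distributive law]
= (343 + 294·z + 735·y + 336·y·z + 441·y^2 + 245·x + 70·x·z + 210·x·y + 56·z^2 + 90·y^2·z + 81·y^3 + 30·x·y·z + 45·x·y^2 + 24·y·z^2)·(−7 + 2·z + 3·y)    [combine like terms]
= −2401 + 686·z + 1029·y − 2058·z + 588·z^2 + 882·y·z − 5145·y + 1470·y·z + 2205·y^2 − 2352·y·z + 672·y·z^2 + 1008·y^2·z − 3087·y^2 + 882·y^2·z + 1323·y^3 − 1715·x + 490·x·z + 735·x·y − 490·x·z + 140·x·z^2 + 210·x·y·z − 1470·x·y + 420·x·y·z + 630·x·y^2 − 392·z^2 + 112·z^3 + 168·y·z^2 − 630·y^2·z + 180·y^2·z^2 + 270·y^3·z − 567·y^3 + 162·y^3·z + 243·y^4 − 210·x·y·z + 60·x·y·z^2 + 90·x·y^2·z − 315·x·y^2 + 90·x·y^2·z + 135·x·y^3 − 168·y·z^2 + 48·y·z^3 + 72·y^2·z^2    [distributive law]
= −2401 − 1372·z − 4116·y + 196·z^2 − 882·y^2 + 672·y·z^2 + 1260·y^2·z + 756·y^3 − 1715·x − 735·x·y + 140·x·z^2 + 420·x·y·z + 315·x·y^2 + 112·z^3 + 252·y^2·z^2 + 432·y^3·z + 243·y^4 + 60·x·y·z^2 + 180·x·y^2·z + 135·x·y^3 + 48·y·z^3    [combine like terms]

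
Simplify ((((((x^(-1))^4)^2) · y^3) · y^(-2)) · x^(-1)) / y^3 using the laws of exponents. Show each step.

x^(-9)y^(-2)

((((((x^(-1))^4)^2) · y^3) · y^(-2)) · x^(-1)) / y^3
= (((((x^(-1))^8) · y^3) · y^(-2)) · x^(-1)) / y^3    [power of a power]
= (((x^(-8) · y^3) · y^(-2)) · x^(-1)) / y^3    [power of a power]
= x^(-9)y^(-2)    [quotient of powers; product of powers]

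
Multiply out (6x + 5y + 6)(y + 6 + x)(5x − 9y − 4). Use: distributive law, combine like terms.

x²y − 74xy² − 242xy + 186x² + 12x + 30x³ − 45y³ − 344y² − 468y − 144

(6x + 5y + 6)(y + 6 + x)(5x − 9y − 4)
= (6xy + 36x + 6x² + 5y² + 30y + 5xy + 6y + 36 + 6x)(5x − 9y − 4)    [distributive law]
= (11xy + 42x + 6x² + 5y² + 36y + 36)(5x − 9y − 4)    [combine like terms]
= 55x²y − 99xy² − 44xy + 210x² − 378xy − 168x + 30x³ − 54x²y − 24x² + 25xy² − 45y³ − 20y² + 180xy − 324y² − 144y + 180x − 324y − 144    [distributive law]
= x²y − 74xy² − 242xy + 186x² + 12x + 30x³ − 45y³ − 344y² − 468y − 144    [combine like terms]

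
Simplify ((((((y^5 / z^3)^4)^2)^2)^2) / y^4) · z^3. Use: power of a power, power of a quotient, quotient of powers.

y^156z^(-93)

((((((y^5 / z^3)^4)^2)^2)^2) / y^4) · z^3
= (((((y^5 / z^3)^4)^2)^4) / y^4) · z^3    [power of a power]
= ((((y^5 / z^3)^4)^8) / y^4) · z^3    [power of a power]
= (((y^5 / z^3)^32) / y^4) · z^3    [power of a power]
= ((((y^5)^32) / ((z^3)^32)) / y^4) · z^3    [power of a quotient]
= ((y^160 / ((z^3)^32)) / y^4) · z^3    [power of a power]
= ((y^160 / z^96) / y^4) · z^3    [power of a power]
= y^156z^(-93)    [quotient of powers]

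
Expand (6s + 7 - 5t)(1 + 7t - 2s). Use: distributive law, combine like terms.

(6s + 7 - 5t)(1 + 7t - 2s)
= 6s + 42st - 12s² + 7 + 49t - 14s - 5t - 35t² + 10st    [distributive law]
= -8s + 52st - 12s² + 7 + 44t - 35t²    [combine like terms]

-8s + 52st - 12s² + 7 + 44t - 35t²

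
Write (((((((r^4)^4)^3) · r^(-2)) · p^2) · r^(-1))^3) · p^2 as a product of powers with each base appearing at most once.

p^8r^135

(((((((r^4)^4)^3) · r^(-2)) · p^2) · r^(-1))^3) · p^2
= (((((((r^4)^4)^3) · r^(-2)) · p^2)^3) · ((r^(-1))^3)) · p^2    [power of a product]
= (((((((r^4)^4)^3) · r^(-2))^3) · ((p^2)^3)) · ((r^(-1))^3)) · p^2    [power of a product]
= (((((((r^4)^4)^3)^3) · ((r^(-2))^3)) · ((p^2)^3)) · ((r^(-1))^3)) · p^2    [power of a product]
= ((((((r^4)^4)^9) · ((r^(-2))^3)) · ((p^2)^3)) · ((r^(-1))^3)) · p^2    [power of a power]
= (((((r^4)^36) · ((r^(-2))^3)) · ((p^2)^3)) · ((r^(-1))^3)) · p^2    [power of a power]
= (((r^144 · ((r^(-2))^3)) · ((p^2)^3)) · ((r^(-1))^3)) · p^2    [power of a power]
= (((r^144 · r^(-6)) · ((p^2)^3)) · ((r^(-1))^3)) · p^2    [power of a power]
= ((r^138 · ((p^2)^3)) · ((r^(-1))^3)) · p^2    [product of powers]
= ((r^138 · p^6) · ((r^(-1))^3)) · p^2    [power of a power]
= ((r^138 · p^6) · r^(-3)) · p^2    [power of a power]
= p^8r^135    [product of powers]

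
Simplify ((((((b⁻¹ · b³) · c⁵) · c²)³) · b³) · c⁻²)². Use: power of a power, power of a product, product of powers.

b¹⁸c³⁸

((((((b⁻¹ · b³) · c⁵) · c²)³) · b³) · c⁻²)²
= ((((((b⁻¹ · b³) · c⁵) · c²)³) · b³)²) · ((c⁻²)²)    [power of a product]
= ((((((b⁻¹ · b³) · c⁵) · c²)³)²) · ((b³)²)) · ((c⁻²)²)    [power of a product]
= (((((b⁻¹ · b³) · c⁵) · c²)⁶) · ((b³)²)) · ((c⁻²)²)    [power of a power]
= (((((b⁻¹ · b³) · c⁵)⁶) · ((c²)⁶)) · ((b³)²)) · ((c⁻²)²)    [power of a product]
= (((((b⁻¹ · b³)⁶) · ((c⁵)⁶)) · ((c²)⁶)) · ((b³)²)) · ((c⁻²)²)    [power of a product]
= ((((((b⁻¹)⁶) · ((b³)⁶)) · ((c⁵)⁶)) · ((c²)⁶)) · ((b³)²)) · ((c⁻²)²)    [power of a product]
= ((((b⁻⁶ · ((b³)⁶)) · ((c⁵)⁶)) · ((c²)⁶)) · ((b³)²)) · ((c⁻²)²)    [power of a power]
= ((((b⁻⁶ · b¹⁸) · ((c⁵)⁶)) · ((c²)⁶)) · ((b³)²)) · ((c⁻²)²)    [power of a power]
= (((b¹² · ((c⁵)⁶)) · ((c²)⁶)) · ((b³)²)) · ((c⁻²)²)    [product of powers]
= (((b¹² · c³⁰) · ((c²)⁶)) · ((b³)²)) · ((c⁻²)²)    [power of a power]
= (((b¹² · c³⁰) · c¹²) · ((b³)²)) · ((c⁻²)²)    [power of a power]
= (((b¹² · c³⁰) · c¹²) · b⁶) · ((c⁻²)²)    [power of a power]
= (((b¹² · c³⁰) · c¹²) · b⁶) · c⁻⁴    [power of a power]
= b¹⁸c³⁸    [product of powers]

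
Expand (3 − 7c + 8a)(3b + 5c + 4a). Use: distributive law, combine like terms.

(3 − 7c + 8a)(3b + 5c + 4a)
= 9b + 15c + 12a − 21bc − 35c^2 − 28ac + 24ab + 40ac + 32a^2    [distributive law]
= 9b + 15c + 12a − 21bc − 35c^2 + 12ac + 24ab + 32a^2    [combine like terms]

9b + 15c + 12a − 21bc − 35c^2 + 12ac + 24ab + 32a^2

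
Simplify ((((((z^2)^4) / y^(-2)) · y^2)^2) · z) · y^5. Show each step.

y^13z^17

((((((z^2)^4) / y^(-2)) · y^2)^2) · z) · y^5
= ((((((z^2)^4) / y^(-2))^2) · ((y^2)^2)) · z) · y^5    [power of a product]
= ((((((z^2)^4)^2) / ((y^(-2))^2)) · ((y^2)^2)) · z) · y^5    [power of a quotient]
= (((((z^2)^8) / ((y^(-2))^2)) · ((y^2)^2)) · z) · y^5    [power of a power]
= (((z^16 / ((y^(-2))^2)) · ((y^2)^2)) · z) · y^5    [power of a power]
= (((z^16 / y^(-4)) · ((y^2)^2)) · z) · y^5    [power of a power]
= (((z^16 / y^(-4)) · y^4) · z) · y^5    [power of a power]
= y^13z^17    [quotient of powers; product of powers]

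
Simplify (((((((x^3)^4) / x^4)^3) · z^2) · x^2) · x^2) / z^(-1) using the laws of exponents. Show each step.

x^28z^3

(((((((x^3)^4) / x^4)^3) · z^2) · x^2) · x^2) / z^(-1)
= (((((((x^3)^4)^3) / ((x^4)^3)) · z^2) · x^2) · x^2) / z^(-1)    [power of a quotient]
= ((((((x^3)^12) / ((x^4)^3)) · z^2) · x^2) · x^2) / z^(-1)    [power of a power]
= ((((x^36 / ((x^4)^3)) · z^2) · x^2) · x^2) / z^(-1)    [power of a power]
= ((((x^36 / x^12) · z^2) · x^2) · x^2) / z^(-1)    [power of a power]
= (((x^24 · z^2) · x^2) · x^2) / z^(-1)    [quotient of powers]
= x^28z^3    [quotient of powers; product of powers]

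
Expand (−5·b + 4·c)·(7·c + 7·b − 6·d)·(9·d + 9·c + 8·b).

15·b·c·d + 161·b·c^2 − 371·b^2·c − 75·b^2·d − 280·b^3 + 270·b·d^2 + 36·c^2·d + 252·c^3 − 216·c·d^2

(−5·b + 4·c)·(7·c + 7·b − 6·d)·(9·d + 9·c + 8·b)
= (−35·b·c − 35·b^2 + 30·b·d + 28·c^2 + 28·b·c − 24·c·d)·(9·d + 9·c + 8·b)    [distributive law]
= (−7·b·c − 35·b^2 + 30·b·d + 28·c^2 − 24·c·d)·(9·d + 9·c + 8·b)    [combine like terms]
= −63·b·c·d − 63·b·c^2 − 56·b^2·c − 315·b^2·d − 315·b^2·c − 280·b^3 + 270·b·d^2 + 270·b·c·d + 240·b^2·d + 252·c^2·d + 252·c^3 + 224·b·c^2 − 216·c·d^2 − 216·c^2·d − 192·b·c·d    [distributive law]
= 15·b·c·d + 161·b·c^2 − 371·b^2·c − 75·b^2·d − 280·b^3 + 270·b·d^2 + 36·c^2·d + 252·c^3 − 216·c·d^2    [combine like terms]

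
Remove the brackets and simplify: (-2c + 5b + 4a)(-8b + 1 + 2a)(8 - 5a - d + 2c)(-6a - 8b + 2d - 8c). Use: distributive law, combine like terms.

892abc + 1456b^2c + 300bcd - 1072bc^2 - 424a^2bc - 128ab^2c - 360abcd + 864abc^2 - 352b^2cd - 32bcd^2 + 192bc^2d + 384b^2c^2 - 256bc^3 - 160ac - 192bc - 32cd + 128c^2 - 268a^2c - 8acd + 136ac^2 + 4cd^2 - 24c^2d + 32c^3 + 104a^3c + 112a^2cd - 240a^2c^2 + 8acd^2 - 48ac^2d + 64ac^3 + 3528ab^2 + 2560b^3 - 600b^2d - 2080a^2b^2 - 1600ab^3 - 16ab^2d - 320b^3d + 80b^2d^2 + 640b^3c - 496ab - 320b^2 + 80bd + 854a^2b - 340abd - 10bd^2 - 340a^3b + 152a^2bd + 44abd^2 - 192a^2 + 64ad - 264a^3 + 112a^2d - 8ad^2 + 240a^4 - 32a^3d - 16a^2d^2

(-2c + 5b + 4a)(-8b + 1 + 2a)(8 - 5a - d + 2c)(-6a - 8b + 2d - 8c)
= (16bc - 2c - 4ac - 40b^2 + 5b + 10ab - 32ab + 4a + 8a^2)(8 - 5a - d + 2c)(-6a - 8b + 2d - 8c)    [distributive law]
= (16bc - 2c - 4ac - 40b^2 + 5b - 22ab + 4a + 8a^2)(8 - 5a - d + 2c)(-6a - 8b + 2d - 8c)    [combine like terms]
= (128bc - 80abc - 16bcd + 32bc^2 - 16c + 10ac + 2cd - 4c^2 - 32ac + 20a^2c + 4acd - 8ac^2 - 320b^2 + 200ab^2 + 40b^2d - 80b^2c + 40b - 25ab - 5bd + 10bc - 176ab + 110a^2b + 22abd - 44abc + 32a - 20a^2 - 4ad + 8ac + 64a^2 - 40a^3 - 8a^2d + 16a^2c)(-6a - 8b + 2d - 8c)    [distributive law]
= (138bc - 124abc - 16bcd + 32bc^2 - 16c - 14ac + 2cd - 4c^2 + 36a^2c + 4acd - 8ac^2 - 320b^2 + 200ab^2 + 40b^2d - 80b^2c + 40b - 201ab - 5bd + 110a^2b + 22abd + 32a + 44a^2 - 4ad - 40a^3 - 8a^2d)(-6a - 8b + 2d - 8c)    [combine like terms]
= -828abc - 1104b^2c + 276bcd - 1104bc^2 + 744a^2bc + 992ab^2c - 248abcd + 992abc^2 + 96abcd + 128b^2cd - 32bcd^2 + 128bc^2d - 192abc^2 - 256b^2c^2 + 64bc^2d - 256bc^3 + 96ac + 128bc - 32cd + 128c^2 + 84a^2c + 112abc - 28acd + 112ac^2 - 12acd - 16bcd + 4cd^2 - 16c^2d + 24ac^2 + 32bc^2 - 8c^2d + 32c^3 - 216a^3c - 288a^2bc + 72a^2cd - 288a^2c^2 - 24a^2cd - 32abcd + 8acd^2 - 32ac^2d + 48a^2c^2 + 64abc^2 - 16ac^2d + 64ac^3 + 1920ab^2 + 2560b^3 - 640b^2d + 2560b^2c - 1200a^2b^2 - 1600ab^3 + 400ab^2d - 1600ab^2c - 240ab^2d - 320b^3d + 80b^2d^2 - 320b^2cd + 480ab^2c + 640b^3c - 160b^2cd + 640b^2c^2 - 240ab - 320b^2 + 80bd - 320bc + 1206a^2b + 1608ab^2 - 402abd + 1608abc + 30abd + 40b^2d - 10bd^2 + 40bcd - 660a^3b - 880a^2b^2 + 220a^2bd - 880a^2bc - 132a^2bd - 176ab^2d + 44abd^2 - 176abcd - 192a^2 - 256ab + 64ad - 256ac - 264a^3 - 352a^2b + 88a^2d - 352a^2c + 24a^2d + 32abd - 8ad^2 + 32acd + 240a^4 + 320a^3b - 80a^3d + 320a^3c + 48a^3d + 64a^2bd - 16a^2d^2 + 64a^2cd    [distributive law]
= 892abc + 1456b^2c + 300bcd - 1072bc^2 - 424a^2bc - 128ab^2c - 360abcd + 864abc^2 - 352b^2cd - 32bcd^2 + 192bc^2d + 384b^2c^2 - 256bc^3 - 160ac - 192bc - 32cd + 128c^2 - 268a^2c - 8acd + 136ac^2 + 4cd^2 - 24c^2d + 32c^3 + 104a^3c + 112a^2cd - 240a^2c^2 + 8acd^2 - 48ac^2d + 64ac^3 + 3528ab^2 + 2560b^3 - 600b^2d - 2080a^2b^2 - 1600ab^3 - 16ab^2d - 320b^3d + 80b^2d^2 + 640b^3c - 496ab - 320b^2 + 80bd + 854a^2b - 340abd - 10bd^2 - 340a^3b + 152a^2bd + 44abd^2 - 192a^2 + 64ad - 264a^3 + 112a^2d - 8ad^2 + 240a^4 - 32a^3d - 16a^2d^2    [combine like terms]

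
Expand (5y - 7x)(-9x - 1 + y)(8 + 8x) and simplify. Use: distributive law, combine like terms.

(5y - 7x)(-9x - 1 + y)(8 + 8x)
= (-45xy - 5y + 5y^2 + 63x^2 + 7x - 7xy)(8 + 8x)    [distributive law]
= (-52xy - 5y + 5y^2 + 63x^2 + 7x)(8 + 8x)    [combine like terms]
= -416xy - 416x^2y - 40y - 40xy + 40y^2 + 40xy^2 + 504x^2 + 504x^3 + 56x + 56x^2    [distributive law]
= -456xy - 416x^2y - 40y + 40y^2 + 40xy^2 + 560x^2 + 504x^3 + 56x    [combine like terms]

-456xy - 416x^2y - 40y + 40y^2 + 40xy^2 + 560x^2 + 504x^3 + 56x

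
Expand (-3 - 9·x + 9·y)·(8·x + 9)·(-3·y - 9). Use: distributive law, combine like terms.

-333·x·y + 945·x - 648·y + 243 + 216·x²·y + 648·x² - 216·x·y² - 243·y²

(-3 - 9·x + 9·y)·(8·x + 9)·(-3·y - 9)
= (-24·x - 27 - 72·x² - 81·x + 72·x·y + 81·y)·(-3·y - 9)    [distributive law]
= (-105·x - 27 - 72·x² + 72·x·y + 81·y)·(-3·y - 9)    [combine like terms]
= 315·x·y + 945·x + 81·y + 243 + 216·x²·y + 648·x² - 216·x·y² - 648·x·y - 243·y² - 729·y    [distributive law]
= -333·x·y + 945·x - 648·y + 243 + 216·x²·y + 648·x² - 216·x·y² - 243·y²    [combine like terms]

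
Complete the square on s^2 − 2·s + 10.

(s − 1)^2 + 9

s^2 − 2·s + 10
= s^2 − 2·s + 1 − 1 + 10    [add and subtract 1]
= (s − 1)^2 − 1 + 10    [perfect-square identity]
= (s − 1)^2 + 9    [combine constants]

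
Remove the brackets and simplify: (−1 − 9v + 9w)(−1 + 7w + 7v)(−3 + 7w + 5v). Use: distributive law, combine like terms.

(−1 − 9v + 9w)(−1 + 7w + 7v)(−3 + 7w + 5v)
= (1 − 7w − 7v + 9v − 63vw − 63v² − 9w + 63w² + 63vw)(−3 + 7w + 5v)    [distributive law]
= (1 − 16w + 2v − 63v² + 63w²)(−3 + 7w + 5v)    [combine like terms]
= −3 + 7w + 5v + 48w − 112w² − 80vw − 6v + 14vw + 10v² + 189v² − 441v²w − 315v³ − 189w² + 441w³ + 315vw²    [distributive law]
= −3 + 55w − v − 301w² − 66vw + 199v² − 441v²w − 315v³ + 441w³ + 315vw²    [combine like terms]

−3 + 55w − v − 301w² − 66vw + 199v² − 441v²w − 315v³ + 441w³ + 315vw²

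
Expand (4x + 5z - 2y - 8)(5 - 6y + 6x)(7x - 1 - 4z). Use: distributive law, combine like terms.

(4x + 5z - 2y - 8)(5 - 6y + 6x)(7x - 1 - 4z)
= (20x - 24xy + 24x^2 + 25z - 30yz + 30xz - 10y + 12y^2 - 12xy - 40 + 48y - 48x)(7x - 1 - 4z)    [distributive law]
= (-28x - 36xy + 24x^2 + 25z - 30yz + 30xz + 38y + 12y^2 - 40)(7x - 1 - 4z)    [combine like terms]
= -196x^2 + 28x + 112xz - 252x^2y + 36xy + 144xyz + 168x^3 - 24x^2 - 96x^2z + 175xz - 25z - 100z^2 - 210xyz + 30yz + 120yz^2 + 210x^2z - 30xz - 120xz^2 + 266xy - 38y - 152yz + 84xy^2 - 12y^2 - 48y^2z - 280x + 40 + 160z    [distributive law]
= -220x^2 - 252x + 257xz - 252x^2y + 302xy - 66xyz + 168x^3 + 114x^2z + 135z - 100z^2 - 122yz + 120yz^2 - 120xz^2 - 38y + 84xy^2 - 12y^2 - 48y^2z + 40    [combine like terms]

-220x^2 - 252x + 257xz - 252x^2y + 302xy - 66xyz + 168x^3 + 114x^2z + 135z - 100z^2 - 122yz + 120yz^2 - 120xz^2 - 38y + 84xy^2 - 12y^2 - 48y^2z + 40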